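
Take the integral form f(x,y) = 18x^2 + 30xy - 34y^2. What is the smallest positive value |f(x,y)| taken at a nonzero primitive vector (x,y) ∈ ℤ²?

river: ρ → (-34,38,14)
river: ρ → (14,46,-22)
river: ρ → (-22,42,18)
river: ρ → (18,30,-34)
closes: descent 0, river 4
min |a| on river = 14

14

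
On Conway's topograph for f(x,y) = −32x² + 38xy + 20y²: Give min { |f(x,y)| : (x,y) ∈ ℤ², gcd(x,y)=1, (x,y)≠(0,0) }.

river: ρ → (20,42,-28)
river: ρ → (-28,14,34)
river: ρ → (34,54,-8)
river: ρ → (-8,58,20)
river: ρ → (20,62,-2)
river: ρ → (-2,62,20)
river: ρ → (20,58,-8)
river: ρ → (-8,54,34)
river: ρ → (34,14,-28)
river: ρ → (-28,42,20)
river: ρ → (20,38,-32)
river: ρ → (-32,26,26)
river: ρ → (26,26,-32)
river: ρ → (-32,38,20)
closes: descent 0, river 14
min |a| on river = 2

2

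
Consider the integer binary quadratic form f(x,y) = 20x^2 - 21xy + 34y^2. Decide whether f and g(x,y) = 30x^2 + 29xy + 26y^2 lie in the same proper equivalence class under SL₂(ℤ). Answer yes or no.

D₁ = -2279, D₂ = -2279
f: translate: b→19 (≡-21 mod 40), so (20,-21,34)→(20,19,33)
f: reduced (well bottom): (20,19,33) with a≤c, −a<b≤a
g: flip: (30,29,26)→(26,-29,30)
g: translate: b→23 (≡-29 mod 52), so (26,-29,30)→(26,23,27)
g: reduced (well bottom): (26,23,27) with a≤c, −a<b≤a
reduced forms (20, 19, 33) vs (26, 23, 27) ⇒ inequivalent

no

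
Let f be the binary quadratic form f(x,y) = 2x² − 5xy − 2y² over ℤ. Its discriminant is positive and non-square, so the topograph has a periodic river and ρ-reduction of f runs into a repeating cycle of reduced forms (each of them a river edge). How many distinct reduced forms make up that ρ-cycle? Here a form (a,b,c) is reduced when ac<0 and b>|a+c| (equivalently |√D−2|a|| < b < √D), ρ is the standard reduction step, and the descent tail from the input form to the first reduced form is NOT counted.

D = 41, ⌊√D⌋ = 6
descent: ρ → (-2,5,2)  [lands on river]
river: ρ → (2,3,-4)
river: ρ → (-4,5,1)
river: ρ → (1,5,-4)
river: ρ → (-4,3,2)
river: ρ → (2,5,-2)
river: ρ → (-2,3,4)
river: ρ → (4,5,-1)
river: ρ → (-1,5,4)
river: ρ → (4,3,-2)
ρ-cycle length = 10 (tail of 1 descent step not counted)

10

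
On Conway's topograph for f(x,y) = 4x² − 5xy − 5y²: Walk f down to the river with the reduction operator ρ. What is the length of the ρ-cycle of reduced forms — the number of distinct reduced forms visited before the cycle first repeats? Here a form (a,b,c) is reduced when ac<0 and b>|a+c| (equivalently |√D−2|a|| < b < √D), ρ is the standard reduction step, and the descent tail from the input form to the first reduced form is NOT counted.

D = 105, ⌊√D⌋ = 10
descent: ρ → (-5,5,4)  [lands on river]
river: ρ → (4,3,-6)
river: ρ → (-6,9,1)
river: ρ → (1,9,-6)
river: ρ → (-6,3,4)
river: ρ → (4,5,-5)
ρ-cycle length = 6 (tail of 1 descent step not counted)

6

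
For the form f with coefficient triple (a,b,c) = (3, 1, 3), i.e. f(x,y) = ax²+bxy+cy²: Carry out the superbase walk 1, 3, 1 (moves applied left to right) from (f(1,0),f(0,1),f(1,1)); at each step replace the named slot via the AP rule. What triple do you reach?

start (3,3,7) = (f(1,0),f(0,1),f(1,1))
replace slot 1: 2·(3+7) − 3 = 17 → (17,3,7)
replace slot 3: 2·(17+3) − 7 = 33 → (17,3,33)
replace slot 1: 2·(3+33) − 17 = 55 → (55,3,33)

55,3,33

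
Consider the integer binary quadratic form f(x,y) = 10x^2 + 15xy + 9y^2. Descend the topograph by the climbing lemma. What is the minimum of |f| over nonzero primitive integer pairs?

translate: b→-5 (≡15 mod 20), so (10,15,9)→(10,-5,4)
flip: (10,-5,4)→(4,5,10)
translate: b→-3 (≡5 mod 8), so (4,5,10)→(4,-3,9)
reduced (well bottom): (4,-3,9) with a≤c, −a<b≤a
well minimum = a = 4

4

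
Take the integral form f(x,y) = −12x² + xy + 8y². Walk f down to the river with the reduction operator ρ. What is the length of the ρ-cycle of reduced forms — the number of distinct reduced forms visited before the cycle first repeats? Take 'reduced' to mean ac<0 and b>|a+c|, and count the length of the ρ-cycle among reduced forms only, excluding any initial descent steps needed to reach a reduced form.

D = 385, ⌊√D⌋ = 19
descent: ρ → (8,15,-5)  [lands on river]
river: ρ → (-5,15,8)
river: ρ → (8,17,-3)
river: ρ → (-3,19,2)
river: ρ → (2,17,-12)
river: ρ → (-12,7,7)
river: ρ → (7,7,-12)
river: ρ → (-12,17,2)
river: ρ → (2,19,-3)
river: ρ → (-3,17,8)
ρ-cycle length = 10 (tail of 1 descent step not counted)

10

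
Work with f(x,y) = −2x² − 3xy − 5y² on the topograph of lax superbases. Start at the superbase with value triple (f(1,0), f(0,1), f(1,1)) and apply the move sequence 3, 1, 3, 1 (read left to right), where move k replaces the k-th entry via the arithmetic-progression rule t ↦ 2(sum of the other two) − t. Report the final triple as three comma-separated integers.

start (-2,-5,-10) = (f(1,0),f(0,1),f(1,1))
replace slot 3: 2·((-2)+(-5)) − (-10) = -4 → (-2,-5,-4)
replace slot 1: 2·((-5)+(-4)) − (-2) = -16 → (-16,-5,-4)
replace slot 3: 2·((-16)+(-5)) − (-4) = -38 → (-16,-5,-38)
replace slot 1: 2·((-5)+(-38)) − (-16) = -70 → (-70,-5,-38)

-70,-5,-38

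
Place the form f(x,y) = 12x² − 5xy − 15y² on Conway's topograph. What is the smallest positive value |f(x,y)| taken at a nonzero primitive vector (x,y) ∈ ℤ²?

descent: ρ → (-15,5,12)  [lands on river]
river: ρ → (12,19,-8)
river: ρ → (-8,13,18)
river: ρ → (18,23,-3)
river: ρ → (-3,25,10)
river: ρ → (10,15,-13)
river: ρ → (-13,11,12)
river: ρ → (12,13,-12)
river: ρ → (-12,11,13)
river: ρ → (13,15,-10)
river: ρ → (-10,25,3)
river: ρ → (3,23,-18)
river: ρ → (-18,13,8)
river: ρ → (8,19,-12)
river: ρ → (-12,5,15)
river: ρ → (15,25,-2)
river: ρ → (-2,27,2)
river: ρ → (2,25,-15)
closes: descent 1, river 18
min |a| on river = 2

2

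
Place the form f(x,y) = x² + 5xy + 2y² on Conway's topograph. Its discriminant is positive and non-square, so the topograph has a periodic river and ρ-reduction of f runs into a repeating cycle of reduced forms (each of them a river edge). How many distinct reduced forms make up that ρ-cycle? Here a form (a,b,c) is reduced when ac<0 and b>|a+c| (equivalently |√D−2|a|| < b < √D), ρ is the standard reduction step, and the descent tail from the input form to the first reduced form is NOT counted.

D = 17, ⌊√D⌋ = 4
descent: ρ → (2,3,-1)  [lands on river]
river: ρ → (-1,3,2)
river: ρ → (2,1,-2)
river: ρ → (-2,3,1)
river: ρ → (1,3,-2)
river: ρ → (-2,1,2)
ρ-cycle length = 6 (tail of 1 descent step not counted)

6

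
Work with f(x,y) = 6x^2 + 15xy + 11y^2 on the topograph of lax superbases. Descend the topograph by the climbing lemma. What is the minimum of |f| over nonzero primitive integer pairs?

translate: b→3 (≡15 mod 12), so (6,15,11)→(6,3,2)
flip: (6,3,2)→(2,-3,6)
translate: b→1 (≡-3 mod 4), so (2,-3,6)→(2,1,5)
reduced (well bottom): (2,1,5) with a≤c, −a<b≤a
well minimum = a = 2

2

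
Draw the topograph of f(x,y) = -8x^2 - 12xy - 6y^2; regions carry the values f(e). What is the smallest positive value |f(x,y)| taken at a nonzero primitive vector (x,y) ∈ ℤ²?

translate: b→-4 (≡12 mod 16), so (8,12,6)→(8,-4,2)
flip: (8,-4,2)→(2,4,8)
translate: b→0 (≡4 mod 4), so (2,4,8)→(2,0,6)
reduced (well bottom): (2,0,6) with a≤c, −a<b≤a
well minimum |f| = |-2| = 2 (negative-definite)

2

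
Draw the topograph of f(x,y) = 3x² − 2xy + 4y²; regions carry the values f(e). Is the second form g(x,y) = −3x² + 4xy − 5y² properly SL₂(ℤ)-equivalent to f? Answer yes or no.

D₁ = -44, D₂ = -44
f: reduced (well bottom): (3,-2,4) with a≤c, −a<b≤a
g is negative-definite; reduce −g:
−g: translate: b→2 (≡-4 mod 6), so (3,-4,5)→(3,2,4)
−g: reduced (well bottom): (3,2,4) with a≤c, −a<b≤a
flip sign back: reduced form of g is (-3,-2,-4)
reduced forms (3, -2, 4) vs (-3, -2, -4) ⇒ inequivalent

no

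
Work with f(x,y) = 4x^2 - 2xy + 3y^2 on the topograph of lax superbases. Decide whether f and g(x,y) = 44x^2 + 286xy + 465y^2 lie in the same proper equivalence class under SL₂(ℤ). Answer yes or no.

D₁ = -44, D₂ = -44
f: flip: (4,-2,3)→(3,2,4)
f: reduced (well bottom): (3,2,4) with a≤c, −a<b≤a
g: translate: b→22 (≡286 mod 88), so (44,286,465)→(44,22,3)
g: flip: (44,22,3)→(3,-22,44)
g: translate: b→2 (≡-22 mod 6), so (3,-22,44)→(3,2,4)
g: reduced (well bottom): (3,2,4) with a≤c, −a<b≤a
reduced forms (3, 2, 4) vs (3, 2, 4) ⇒ equivalent

yes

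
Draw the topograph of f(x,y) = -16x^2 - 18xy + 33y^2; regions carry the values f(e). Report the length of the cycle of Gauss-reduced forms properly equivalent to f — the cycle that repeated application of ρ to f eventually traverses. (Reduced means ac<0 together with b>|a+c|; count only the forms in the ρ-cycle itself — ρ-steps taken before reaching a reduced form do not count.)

D = 2436, ⌊√D⌋ = 49
descent: ρ → (33,18,-16)  [lands on river]
river: ρ → (-16,46,5)
river: ρ → (5,44,-25)
river: ρ → (-25,6,24)
river: ρ → (24,42,-7)
river: ρ → (-7,42,24)
river: ρ → (24,6,-25)
river: ρ → (-25,44,5)
river: ρ → (5,46,-16)
river: ρ → (-16,18,33)
river: ρ → (33,48,-1)
river: ρ → (-1,48,33)
ρ-cycle length = 12 (tail of 1 descent step not counted)

12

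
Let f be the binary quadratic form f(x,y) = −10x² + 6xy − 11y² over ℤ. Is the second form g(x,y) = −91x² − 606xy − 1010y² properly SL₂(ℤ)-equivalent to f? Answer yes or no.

D₁ = -404, D₂ = -404
f is negative-definite; reduce −f:
−f: reduced (well bottom): (10,-6,11) with a≤c, −a<b≤a
flip sign back: reduced form of f is (-10,6,-11)
g is negative-definite; reduce −g:
−g: translate: b→60 (≡606 mod 182), so (91,606,1010)→(91,60,11)
−g: flip: (91,60,11)→(11,-60,91)
−g: translate: b→6 (≡-60 mod 22), so (11,-60,91)→(11,6,10)
−g: flip: (11,6,10)→(10,-6,11)
−g: reduced (well bottom): (10,-6,11) with a≤c, −a<b≤a
flip sign back: reduced form of g is (-10,6,-11)
reduced forms (-10, 6, -11) vs (-10, 6, -11) ⇒ equivalent

yes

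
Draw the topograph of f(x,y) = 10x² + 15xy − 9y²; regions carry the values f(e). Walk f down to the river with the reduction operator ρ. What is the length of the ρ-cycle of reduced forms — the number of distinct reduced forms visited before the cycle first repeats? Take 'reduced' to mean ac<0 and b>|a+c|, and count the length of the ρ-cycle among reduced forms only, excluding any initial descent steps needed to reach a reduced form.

D = 585, ⌊√D⌋ = 24
river: ρ → (-9,21,4)
river: ρ → (4,19,-14)
river: ρ → (-14,9,9)
river: ρ → (9,9,-14)
river: ρ → (-14,19,4)
river: ρ → (4,21,-9)
river: ρ → (-9,15,10)
river: ρ → (10,5,-14)
river: ρ → (-14,23,1)
river: ρ → (1,23,-14)
river: ρ → (-14,5,10)
river: ρ → (10,15,-9)
ρ-cycle length = 12 (tail of 0 descent steps not counted)

12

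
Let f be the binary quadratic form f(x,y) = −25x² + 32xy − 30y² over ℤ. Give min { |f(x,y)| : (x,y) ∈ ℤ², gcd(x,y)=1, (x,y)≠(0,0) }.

translate: b→18 (≡-32 mod 50), so (25,-32,30)→(25,18,23)
flip: (25,18,23)→(23,-18,25)
reduced (well bottom): (23,-18,25) with a≤c, −a<b≤a
well minimum |f| = |-23| = 23 (negative-definite)

23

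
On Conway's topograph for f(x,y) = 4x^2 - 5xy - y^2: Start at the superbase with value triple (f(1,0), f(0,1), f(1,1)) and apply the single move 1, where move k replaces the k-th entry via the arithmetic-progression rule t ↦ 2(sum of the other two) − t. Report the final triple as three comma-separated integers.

start (4,-1,-2) = (f(1,0),f(0,1),f(1,1))
replace slot 1: 2·((-1)+(-2)) − 4 = -10 → (-10,-1,-2)

-10,-1,-2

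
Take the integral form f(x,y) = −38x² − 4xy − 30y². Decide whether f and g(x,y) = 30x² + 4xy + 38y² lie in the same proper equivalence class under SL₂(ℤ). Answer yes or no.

D₁ = -4544, D₂ = -4544
f is negative-definite; reduce −f:
−f: flip: (38,4,30)→(30,-4,38)
−f: reduced (well bottom): (30,-4,38) with a≤c, −a<b≤a
flip sign back: reduced form of f is (-30,4,-38)
g: reduced (well bottom): (30,4,38) with a≤c, −a<b≤a
reduced forms (-30, 4, -38) vs (30, 4, 38) ⇒ inequivalent

no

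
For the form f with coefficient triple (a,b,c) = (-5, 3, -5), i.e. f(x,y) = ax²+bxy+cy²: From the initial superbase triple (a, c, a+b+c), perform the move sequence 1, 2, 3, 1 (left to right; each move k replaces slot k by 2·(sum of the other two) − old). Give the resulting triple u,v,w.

start (-5,-5,-7) = (f(1,0),f(0,1),f(1,1))
replace slot 1: 2·((-5)+(-7)) − (-5) = -19 → (-19,-5,-7)
replace slot 2: 2·((-19)+(-7)) − (-5) = -47 → (-19,-47,-7)
replace slot 3: 2·((-19)+(-47)) − (-7) = -125 → (-19,-47,-125)
replace slot 1: 2·((-47)+(-125)) − (-19) = -325 → (-325,-47,-125)

-325,-47,-125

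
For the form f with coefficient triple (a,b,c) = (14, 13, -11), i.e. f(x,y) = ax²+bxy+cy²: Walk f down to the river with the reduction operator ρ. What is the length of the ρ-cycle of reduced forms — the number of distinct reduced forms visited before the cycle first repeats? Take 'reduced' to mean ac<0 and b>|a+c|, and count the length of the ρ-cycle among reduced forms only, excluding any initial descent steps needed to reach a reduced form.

D = 785, ⌊√D⌋ = 28
river: ρ → (-11,9,16)
river: ρ → (16,23,-4)
river: ρ → (-4,25,10)
river: ρ → (10,15,-14)
river: ρ → (-14,13,11)
river: ρ → (11,9,-16)
river: ρ → (-16,23,4)
river: ρ → (4,25,-10)
river: ρ → (-10,15,14)
river: ρ → (14,13,-11)
ρ-cycle length = 10 (tail of 0 descent steps not counted)

10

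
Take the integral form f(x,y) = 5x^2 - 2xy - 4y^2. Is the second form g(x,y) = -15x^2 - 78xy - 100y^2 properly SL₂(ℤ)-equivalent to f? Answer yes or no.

D₁ = 84, D₂ = 84
river cycle of f (length 6): (-4, 2, 5), (5, 8, -1), (-1, 8, 5), (5, 2, -4), (-4, 6, 3), (3, 6, -4)
river cycle of g (length 6): (-1, 8, 5), (5, 2, -4), (-4, 6, 3), (3, 6, -4), (-4, 2, 5), (5, 8, -1)
cycles coincide ⇒ equivalent

yes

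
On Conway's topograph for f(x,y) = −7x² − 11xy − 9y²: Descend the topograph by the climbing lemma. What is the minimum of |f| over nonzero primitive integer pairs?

translate: b→-3 (≡11 mod 14), so (7,11,9)→(7,-3,5)
flip: (7,-3,5)→(5,3,7)
reduced (well bottom): (5,3,7) with a≤c, −a<b≤a
well minimum |f| = |-5| = 5 (negative-definite)

5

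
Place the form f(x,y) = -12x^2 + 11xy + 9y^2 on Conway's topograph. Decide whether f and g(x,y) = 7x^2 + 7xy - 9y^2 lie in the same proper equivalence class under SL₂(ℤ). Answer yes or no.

D₁ = 553, D₂ = 301
discriminants differ ⇒ not SL₂(ℤ)-equivalent

no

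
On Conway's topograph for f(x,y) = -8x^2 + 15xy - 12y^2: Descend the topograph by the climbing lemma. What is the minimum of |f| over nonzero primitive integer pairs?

translate: b→1 (≡-15 mod 16), so (8,-15,12)→(8,1,5)
flip: (8,1,5)→(5,-1,8)
reduced (well bottom): (5,-1,8) with a≤c, −a<b≤a
well minimum |f| = |-5| = 5 (negative-definite)

5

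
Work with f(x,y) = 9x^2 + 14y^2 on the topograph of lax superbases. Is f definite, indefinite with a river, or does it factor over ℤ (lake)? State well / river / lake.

D = b²−4ac = 0² − 4·9·14 = -504
D < 0 ⇒ definite ⇒ every region one sign ⇒ single well

well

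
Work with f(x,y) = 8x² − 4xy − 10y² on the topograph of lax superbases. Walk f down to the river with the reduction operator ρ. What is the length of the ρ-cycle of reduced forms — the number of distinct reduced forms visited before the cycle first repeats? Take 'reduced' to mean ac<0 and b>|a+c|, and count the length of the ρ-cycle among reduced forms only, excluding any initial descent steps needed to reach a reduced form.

D = 336, ⌊√D⌋ = 18
descent: ρ → (-10,4,8)  [lands on river]
river: ρ → (8,12,-6)
river: ρ → (-6,12,8)
river: ρ → (8,4,-10)
river: ρ → (-10,16,2)
river: ρ → (2,16,-10)
ρ-cycle length = 6 (tail of 1 descent step not counted)

6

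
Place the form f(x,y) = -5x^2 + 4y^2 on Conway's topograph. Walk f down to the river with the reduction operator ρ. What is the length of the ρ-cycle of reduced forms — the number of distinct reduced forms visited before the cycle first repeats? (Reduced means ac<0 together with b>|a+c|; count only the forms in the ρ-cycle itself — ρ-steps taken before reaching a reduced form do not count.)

D = 80, ⌊√D⌋ = 8
descent: ρ → (4,8,-1)  [lands on river]
river: ρ → (-1,8,4)
ρ-cycle length = 2 (tail of 1 descent step not counted)

2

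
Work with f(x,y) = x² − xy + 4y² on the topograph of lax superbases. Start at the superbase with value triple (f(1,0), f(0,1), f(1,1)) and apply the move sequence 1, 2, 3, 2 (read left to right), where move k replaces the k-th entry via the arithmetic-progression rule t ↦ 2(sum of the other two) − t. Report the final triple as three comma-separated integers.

start (1,4,4) = (f(1,0),f(0,1),f(1,1))
replace slot 1: 2·(4+4) − 1 = 15 → (15,4,4)
replace slot 2: 2·(15+4) − 4 = 34 → (15,34,4)
replace slot 3: 2·(15+34) − 4 = 94 → (15,34,94)
replace slot 2: 2·(15+94) − 34 = 184 → (15,184,94)

15,184,94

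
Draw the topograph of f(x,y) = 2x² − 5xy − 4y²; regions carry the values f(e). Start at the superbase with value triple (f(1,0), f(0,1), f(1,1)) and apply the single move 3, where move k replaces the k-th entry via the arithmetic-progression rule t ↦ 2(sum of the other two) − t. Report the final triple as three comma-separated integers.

start (2,-4,-7) = (f(1,0),f(0,1),f(1,1))
replace slot 3: 2·(2+(-4)) − (-7) = 3 → (2,-4,3)

2,-4,3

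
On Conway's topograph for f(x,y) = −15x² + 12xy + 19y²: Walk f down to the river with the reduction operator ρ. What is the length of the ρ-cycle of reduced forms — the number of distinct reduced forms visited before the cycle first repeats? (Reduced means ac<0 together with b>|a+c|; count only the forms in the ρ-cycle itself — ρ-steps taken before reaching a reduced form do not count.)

D = 1284, ⌊√D⌋ = 35
river: ρ → (19,26,-8)
river: ρ → (-8,22,25)
river: ρ → (25,28,-5)
river: ρ → (-5,32,13)
river: ρ → (13,20,-17)
river: ρ → (-17,14,16)
river: ρ → (16,18,-15)
river: ρ → (-15,12,19)
ρ-cycle length = 8 (tail of 0 descent steps not counted)

8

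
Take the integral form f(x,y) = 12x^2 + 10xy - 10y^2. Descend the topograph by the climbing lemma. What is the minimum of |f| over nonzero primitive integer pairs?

river: ρ → (-10,10,12)
river: ρ → (12,14,-8)
river: ρ → (-8,18,8)
river: ρ → (8,14,-12)
river: ρ → (-12,10,10)
river: ρ → (10,10,-12)
river: ρ → (-12,14,8)
river: ρ → (8,18,-8)
river: ρ → (-8,14,12)
river: ρ → (12,10,-10)
closes: descent 0, river 10
min |a| on river = 8

8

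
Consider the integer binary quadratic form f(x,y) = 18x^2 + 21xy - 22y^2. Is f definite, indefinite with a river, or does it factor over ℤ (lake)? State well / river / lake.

D = b²−4ac = 21² − 4·18·(-22) = 2025
D = 45² is a perfect square ⇒ form factors over ℤ ⇒ lakes

lake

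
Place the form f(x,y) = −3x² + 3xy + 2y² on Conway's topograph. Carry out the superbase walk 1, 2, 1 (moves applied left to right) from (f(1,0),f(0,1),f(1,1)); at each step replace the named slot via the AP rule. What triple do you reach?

start (-3,2,2) = (f(1,0),f(0,1),f(1,1))
replace slot 1: 2·(2+2) − (-3) = 11 → (11,2,2)
replace slot 2: 2·(11+2) − 2 = 24 → (11,24,2)
replace slot 1: 2·(24+2) − 11 = 41 → (41,24,2)

41,24,2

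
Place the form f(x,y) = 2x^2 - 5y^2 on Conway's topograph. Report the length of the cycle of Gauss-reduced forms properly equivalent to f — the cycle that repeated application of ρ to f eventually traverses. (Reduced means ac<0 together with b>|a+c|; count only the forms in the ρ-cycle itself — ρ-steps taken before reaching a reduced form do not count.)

D = 40, ⌊√D⌋ = 6
descent: ρ → (-5,0,2)
descent: ρ → (2,4,-3)  [lands on river]
river: ρ → (-3,2,3)
river: ρ → (3,4,-2)
river: ρ → (-2,4,3)
river: ρ → (3,2,-3)
river: ρ → (-3,4,2)
ρ-cycle length = 6 (tail of 2 descent steps not counted)

6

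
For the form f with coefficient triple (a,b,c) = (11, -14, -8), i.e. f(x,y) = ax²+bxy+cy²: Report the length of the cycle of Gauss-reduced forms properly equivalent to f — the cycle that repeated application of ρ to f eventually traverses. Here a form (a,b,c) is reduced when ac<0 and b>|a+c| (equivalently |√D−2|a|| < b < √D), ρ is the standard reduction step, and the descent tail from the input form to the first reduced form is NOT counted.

D = 548, ⌊√D⌋ = 23
descent: ρ → (-8,14,11)  [lands on river]
river: ρ → (11,8,-11)
river: ρ → (-11,14,8)
river: ρ → (8,18,-7)
river: ρ → (-7,10,16)
river: ρ → (16,22,-1)
river: ρ → (-1,22,16)
river: ρ → (16,10,-7)
river: ρ → (-7,18,8)
river: ρ → (8,14,-11)
river: ρ → (-11,8,11)
river: ρ → (11,14,-8)
river: ρ → (-8,18,7)
river: ρ → (7,10,-16)
river: ρ → (-16,22,1)
river: ρ → (1,22,-16)
river: ρ → (-16,10,7)
river: ρ → (7,18,-8)
ρ-cycle length = 18 (tail of 1 descent step not counted)

18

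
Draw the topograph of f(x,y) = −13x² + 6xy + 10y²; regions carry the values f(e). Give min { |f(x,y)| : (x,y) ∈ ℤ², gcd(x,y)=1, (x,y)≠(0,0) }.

river: ρ → (10,14,-9)
river: ρ → (-9,22,2)
river: ρ → (2,22,-9)
river: ρ → (-9,14,10)
river: ρ → (10,6,-13)
river: ρ → (-13,20,3)
river: ρ → (3,22,-6)
river: ρ → (-6,14,15)
river: ρ → (15,16,-5)
river: ρ → (-5,14,18)
river: ρ → (18,22,-1)
river: ρ → (-1,22,18)
river: ρ → (18,14,-5)
river: ρ → (-5,16,15)
river: ρ → (15,14,-6)
river: ρ → (-6,22,3)
river: ρ → (3,20,-13)
river: ρ → (-13,6,10)
closes: descent 0, river 18
min |a| on river = 1

1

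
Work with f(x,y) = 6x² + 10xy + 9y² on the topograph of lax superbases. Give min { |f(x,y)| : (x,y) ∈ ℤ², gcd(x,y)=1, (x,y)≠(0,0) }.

translate: b→-2 (≡10 mod 12), so (6,10,9)→(6,-2,5)
flip: (6,-2,5)→(5,2,6)
reduced (well bottom): (5,2,6) with a≤c, −a<b≤a
well minimum = a = 5

5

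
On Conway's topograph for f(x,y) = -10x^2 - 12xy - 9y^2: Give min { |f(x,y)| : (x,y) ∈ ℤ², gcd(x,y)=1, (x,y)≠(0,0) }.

translate: b→-8 (≡12 mod 20), so (10,12,9)→(10,-8,7)
flip: (10,-8,7)→(7,8,10)
translate: b→-6 (≡8 mod 14), so (7,8,10)→(7,-6,9)
reduced (well bottom): (7,-6,9) with a≤c, −a<b≤a
well minimum |f| = |-7| = 7 (negative-definite)

7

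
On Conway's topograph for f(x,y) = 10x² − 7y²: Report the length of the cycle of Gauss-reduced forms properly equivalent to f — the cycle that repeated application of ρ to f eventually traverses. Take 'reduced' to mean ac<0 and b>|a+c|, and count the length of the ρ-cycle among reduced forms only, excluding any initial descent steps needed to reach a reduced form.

D = 280, ⌊√D⌋ = 16
descent: ρ → (-7,14,3)  [lands on river]
river: ρ → (3,16,-2)
river: ρ → (-2,16,3)
river: ρ → (3,14,-7)
ρ-cycle length = 4 (tail of 1 descent step not counted)

4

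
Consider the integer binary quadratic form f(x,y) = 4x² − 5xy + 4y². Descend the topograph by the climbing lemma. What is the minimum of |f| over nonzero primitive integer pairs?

translate: b→3 (≡-5 mod 8), so (4,-5,4)→(4,3,3)
flip: (4,3,3)→(3,-3,4)
translate: b→3 (≡-3 mod 6), so (3,-3,4)→(3,3,4)
reduced (well bottom): (3,3,4) with a≤c, −a<b≤a
well minimum = a = 3

3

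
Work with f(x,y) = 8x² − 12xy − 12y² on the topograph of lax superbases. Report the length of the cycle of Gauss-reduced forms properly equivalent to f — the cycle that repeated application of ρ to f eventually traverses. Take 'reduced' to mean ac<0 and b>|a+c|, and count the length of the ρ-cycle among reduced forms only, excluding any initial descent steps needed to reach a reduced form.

D = 528, ⌊√D⌋ = 22
descent: ρ → (-12,12,8)  [lands on river]
river: ρ → (8,20,-4)
river: ρ → (-4,20,8)
river: ρ → (8,12,-12)
ρ-cycle length = 4 (tail of 1 descent step not counted)

4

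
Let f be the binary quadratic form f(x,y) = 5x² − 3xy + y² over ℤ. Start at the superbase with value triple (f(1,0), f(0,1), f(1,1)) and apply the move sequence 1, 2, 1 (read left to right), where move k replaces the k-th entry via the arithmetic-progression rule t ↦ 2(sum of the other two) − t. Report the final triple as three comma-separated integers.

start (5,1,3) = (f(1,0),f(0,1),f(1,1))
replace slot 1: 2·(1+3) − 5 = 3 → (3,1,3)
replace slot 2: 2·(3+3) − 1 = 11 → (3,11,3)
replace slot 1: 2·(11+3) − 3 = 25 → (25,11,3)

25,11,3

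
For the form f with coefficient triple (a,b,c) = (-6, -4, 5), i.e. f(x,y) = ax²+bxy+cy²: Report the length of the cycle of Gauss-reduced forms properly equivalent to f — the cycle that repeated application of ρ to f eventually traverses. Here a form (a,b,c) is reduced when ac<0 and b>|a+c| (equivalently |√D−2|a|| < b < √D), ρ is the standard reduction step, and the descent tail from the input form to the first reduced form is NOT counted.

D = 136, ⌊√D⌋ = 11
descent: ρ → (5,4,-6)  [lands on river]
river: ρ → (-6,8,3)
river: ρ → (3,10,-3)
river: ρ → (-3,8,6)
river: ρ → (6,4,-5)
river: ρ → (-5,6,5)
ρ-cycle length = 6 (tail of 1 descent step not counted)

6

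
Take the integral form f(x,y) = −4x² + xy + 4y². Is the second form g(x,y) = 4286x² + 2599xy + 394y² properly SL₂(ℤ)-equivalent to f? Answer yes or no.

D₁ = 65, D₂ = 65
river cycle of f (length 6): (4, 7, -1), (-1, 7, 4), (4, 1, -4), (-4, 7, 1), (1, 7, -4), (-4, 1, 4)
river cycle of g (length 6): (4, 7, -1), (-1, 7, 4), (4, 1, -4), (-4, 7, 1), (1, 7, -4), (-4, 1, 4)
cycles coincide ⇒ equivalent

yes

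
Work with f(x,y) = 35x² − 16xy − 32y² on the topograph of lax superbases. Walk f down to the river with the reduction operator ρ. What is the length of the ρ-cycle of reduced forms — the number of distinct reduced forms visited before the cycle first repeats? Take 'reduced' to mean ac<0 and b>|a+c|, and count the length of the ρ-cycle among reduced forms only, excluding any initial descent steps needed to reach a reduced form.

D = 4736, ⌊√D⌋ = 68
descent: ρ → (-32,16,35)  [lands on river]
river: ρ → (35,54,-13)
river: ρ → (-13,50,43)
river: ρ → (43,36,-20)
river: ρ → (-20,44,35)
river: ρ → (35,26,-29)
river: ρ → (-29,32,32)
river: ρ → (32,32,-29)
river: ρ → (-29,26,35)
river: ρ → (35,44,-20)
river: ρ → (-20,36,43)
river: ρ → (43,50,-13)
river: ρ → (-13,54,35)
river: ρ → (35,16,-32)
river: ρ → (-32,48,19)
river: ρ → (19,66,-5)
river: ρ → (-5,64,32)
river: ρ → (32,64,-5)
river: ρ → (-5,66,19)
river: ρ → (19,48,-32)
ρ-cycle length = 20 (tail of 1 descent step not counted)

20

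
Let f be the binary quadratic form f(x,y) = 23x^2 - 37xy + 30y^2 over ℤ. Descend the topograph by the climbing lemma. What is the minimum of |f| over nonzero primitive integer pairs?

translate: b→9 (≡-37 mod 46), so (23,-37,30)→(23,9,16)
flip: (23,9,16)→(16,-9,23)
reduced (well bottom): (16,-9,23) with a≤c, −a<b≤a
well minimum = a = 16

16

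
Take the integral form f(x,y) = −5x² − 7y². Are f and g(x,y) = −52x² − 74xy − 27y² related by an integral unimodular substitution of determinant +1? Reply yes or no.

D₁ = -140, D₂ = -140
f is negative-definite; reduce −f:
−f: reduced (well bottom): (5,0,7) with a≤c, −a<b≤a
flip sign back: reduced form of f is (-5,0,-7)
g is negative-definite; reduce −g:
−g: translate: b→-30 (≡74 mod 104), so (52,74,27)→(52,-30,5)
−g: flip: (52,-30,5)→(5,30,52)
−g: translate: b→0 (≡30 mod 10), so (5,30,52)→(5,0,7)
−g: reduced (well bottom): (5,0,7) with a≤c, −a<b≤a
flip sign back: reduced form of g is (-5,0,-7)
reduced forms (-5, 0, -7) vs (-5, 0, -7) ⇒ equivalent

yes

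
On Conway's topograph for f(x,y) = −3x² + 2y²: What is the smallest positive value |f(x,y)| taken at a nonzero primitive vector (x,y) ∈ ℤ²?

descent: ρ → (2,4,-1)  [lands on river]
river: ρ → (-1,4,2)
closes: descent 1, river 2
min |a| on river = 1

1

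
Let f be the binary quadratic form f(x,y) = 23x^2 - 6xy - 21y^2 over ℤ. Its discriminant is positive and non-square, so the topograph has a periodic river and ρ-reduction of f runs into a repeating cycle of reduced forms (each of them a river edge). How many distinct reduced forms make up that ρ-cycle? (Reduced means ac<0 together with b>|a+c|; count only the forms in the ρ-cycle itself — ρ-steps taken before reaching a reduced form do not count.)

D = 1968, ⌊√D⌋ = 44
descent: ρ → (-21,6,23)  [lands on river]
river: ρ → (23,40,-4)
river: ρ → (-4,40,23)
river: ρ → (23,6,-21)
river: ρ → (-21,36,8)
river: ρ → (8,44,-1)
river: ρ → (-1,44,8)
river: ρ → (8,36,-21)
ρ-cycle length = 8 (tail of 1 descent step not counted)

8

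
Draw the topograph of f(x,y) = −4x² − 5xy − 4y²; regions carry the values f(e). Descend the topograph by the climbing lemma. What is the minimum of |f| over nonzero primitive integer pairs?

translate: b→-3 (≡5 mod 8), so (4,5,4)→(4,-3,3)
flip: (4,-3,3)→(3,3,4)
reduced (well bottom): (3,3,4) with a≤c, −a<b≤a
well minimum |f| = |-3| = 3 (negative-definite)

3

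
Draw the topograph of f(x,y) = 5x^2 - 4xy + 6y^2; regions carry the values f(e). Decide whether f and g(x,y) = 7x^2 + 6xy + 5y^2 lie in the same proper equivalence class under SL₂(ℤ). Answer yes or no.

D₁ = -104, D₂ = -104
f: reduced (well bottom): (5,-4,6) with a≤c, −a<b≤a
g: flip: (7,6,5)→(5,-6,7)
g: translate: b→4 (≡-6 mod 10), so (5,-6,7)→(5,4,6)
g: reduced (well bottom): (5,4,6) with a≤c, −a<b≤a
reduced forms (5, -4, 6) vs (5, 4, 6) ⇒ inequivalent

no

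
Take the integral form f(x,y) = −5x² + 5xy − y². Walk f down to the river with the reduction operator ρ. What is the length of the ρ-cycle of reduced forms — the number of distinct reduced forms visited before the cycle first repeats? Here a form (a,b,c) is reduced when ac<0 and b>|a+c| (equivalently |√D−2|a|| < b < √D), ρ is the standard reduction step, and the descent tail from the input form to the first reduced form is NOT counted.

D = 5, ⌊√D⌋ = 2
descent: ρ → (-1,1,1)  [lands on river]
river: ρ → (1,1,-1)
ρ-cycle length = 2 (tail of 1 descent step not counted)

2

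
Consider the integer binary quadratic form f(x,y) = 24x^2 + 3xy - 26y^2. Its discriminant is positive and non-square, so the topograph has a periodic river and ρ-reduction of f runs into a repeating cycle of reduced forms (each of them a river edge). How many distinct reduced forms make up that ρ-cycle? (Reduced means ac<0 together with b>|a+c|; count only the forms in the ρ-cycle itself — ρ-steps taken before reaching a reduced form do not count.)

D = 2505, ⌊√D⌋ = 50
river: ρ → (-26,49,1)
river: ρ → (1,49,-26)
river: ρ → (-26,3,24)
river: ρ → (24,45,-5)
river: ρ → (-5,45,24)
river: ρ → (24,3,-26)
ρ-cycle length = 6 (tail of 0 descent steps not counted)

6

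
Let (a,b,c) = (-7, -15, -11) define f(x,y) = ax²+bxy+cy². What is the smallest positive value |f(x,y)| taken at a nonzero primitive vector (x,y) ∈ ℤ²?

translate: b→1 (≡15 mod 14), so (7,15,11)→(7,1,3)
flip: (7,1,3)→(3,-1,7)
reduced (well bottom): (3,-1,7) with a≤c, −a<b≤a
well minimum |f| = |-3| = 3 (negative-definite)

3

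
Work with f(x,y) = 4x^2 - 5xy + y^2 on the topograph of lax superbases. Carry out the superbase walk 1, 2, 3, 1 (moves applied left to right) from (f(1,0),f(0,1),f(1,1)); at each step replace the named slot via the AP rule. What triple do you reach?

start (4,1,0) = (f(1,0),f(0,1),f(1,1))
replace slot 1: 2·(1+0) − 4 = -2 → (-2,1,0)
replace slot 2: 2·((-2)+0) − 1 = -5 → (-2,-5,0)
replace slot 3: 2·((-2)+(-5)) − 0 = -14 → (-2,-5,-14)
replace slot 1: 2·((-5)+(-14)) − (-2) = -36 → (-36,-5,-14)

-36,-5,-14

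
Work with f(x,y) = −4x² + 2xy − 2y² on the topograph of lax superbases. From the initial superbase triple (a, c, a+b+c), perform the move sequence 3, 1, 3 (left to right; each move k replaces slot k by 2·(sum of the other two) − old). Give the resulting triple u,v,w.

start (-4,-2,-4) = (f(1,0),f(0,1),f(1,1))
replace slot 3: 2·((-4)+(-2)) − (-4) = -8 → (-4,-2,-8)
replace slot 1: 2·((-2)+(-8)) − (-4) = -16 → (-16,-2,-8)
replace slot 3: 2·((-16)+(-2)) − (-8) = -28 → (-16,-2,-28)

-16,-2,-28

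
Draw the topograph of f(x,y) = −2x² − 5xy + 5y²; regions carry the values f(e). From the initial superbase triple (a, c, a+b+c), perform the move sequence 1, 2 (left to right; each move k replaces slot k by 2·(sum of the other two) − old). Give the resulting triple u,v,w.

start (-2,5,-2) = (f(1,0),f(0,1),f(1,1))
replace slot 1: 2·(5+(-2)) − (-2) = 8 → (8,5,-2)
replace slot 2: 2·(8+(-2)) − 5 = 7 → (8,7,-2)

8,7,-2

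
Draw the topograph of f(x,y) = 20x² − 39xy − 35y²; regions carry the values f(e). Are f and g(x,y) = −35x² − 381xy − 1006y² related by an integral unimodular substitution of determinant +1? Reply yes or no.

D₁ = 4321, D₂ = 4321
river cycle of f (length 14): (-35, 39, 20), (20, 41, -33), (-33, 25, 28), (28, 31, -30), (-30, 29, 29), (29, 29, -30), (-30, 31, 28), (28, 25, -33), (-33, 41, 20), (20, 39, -35), … (4 more)
river cycle of g (length 14): (-35, 39, 20), (20, 41, -33), (-33, 25, 28), (28, 31, -30), (-30, 29, 29), (29, 29, -30), (-30, 31, 28), (28, 25, -33), (-33, 41, 20), (20, 39, -35), … (4 more)
cycles coincide ⇒ equivalent

yes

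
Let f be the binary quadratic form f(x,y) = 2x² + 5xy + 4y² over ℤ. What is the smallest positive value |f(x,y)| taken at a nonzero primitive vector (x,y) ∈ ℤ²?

translate: b→1 (≡5 mod 4), so (2,5,4)→(2,1,1)
flip: (2,1,1)→(1,-1,2)
translate: b→1 (≡-1 mod 2), so (1,-1,2)→(1,1,2)
reduced (well bottom): (1,1,2) with a≤c, −a<b≤a
well minimum = a = 1

1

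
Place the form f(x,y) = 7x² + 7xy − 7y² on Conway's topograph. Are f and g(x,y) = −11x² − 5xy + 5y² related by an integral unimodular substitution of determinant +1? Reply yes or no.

D₁ = 245, D₂ = 245
river cycle of f (length 2): (-7, 7, 7), (7, 7, -7)
river cycle of g (length 2): (5, 15, -1), (-1, 15, 5)
cycles differ ⇒ inequivalent

no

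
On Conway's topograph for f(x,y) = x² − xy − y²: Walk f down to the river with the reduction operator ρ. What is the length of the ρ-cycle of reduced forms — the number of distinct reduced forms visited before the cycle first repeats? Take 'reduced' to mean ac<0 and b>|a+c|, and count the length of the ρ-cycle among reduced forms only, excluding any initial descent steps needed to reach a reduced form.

D = 5, ⌊√D⌋ = 2
descent: ρ → (-1,1,1)  [lands on river]
river: ρ → (1,1,-1)
ρ-cycle length = 2 (tail of 1 descent step not counted)

2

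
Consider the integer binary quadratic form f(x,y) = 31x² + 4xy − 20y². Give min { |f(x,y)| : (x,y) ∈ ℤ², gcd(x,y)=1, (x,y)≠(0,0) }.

descent: ρ → (-20,36,15)  [lands on river]
river: ρ → (15,24,-32)
river: ρ → (-32,40,7)
river: ρ → (7,44,-20)
closes: descent 1, river 4
min |a| on river = 7

7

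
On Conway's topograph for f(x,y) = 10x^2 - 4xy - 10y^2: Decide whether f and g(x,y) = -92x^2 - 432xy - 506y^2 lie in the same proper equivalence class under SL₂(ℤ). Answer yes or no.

D₁ = 416, D₂ = 416
river cycle of f (length 6): (-10, 4, 10), (10, 16, -4), (-4, 16, 10), (10, 4, -10), (-10, 16, 4), (4, 16, -10)
river cycle of g (length 6): (-10, 4, 10), (10, 16, -4), (-4, 16, 10), (10, 4, -10), (-10, 16, 4), (4, 16, -10)
cycles coincide ⇒ equivalent

yes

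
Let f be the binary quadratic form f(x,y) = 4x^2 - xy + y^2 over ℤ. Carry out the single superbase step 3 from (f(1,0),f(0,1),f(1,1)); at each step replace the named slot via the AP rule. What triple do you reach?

start (4,1,4) = (f(1,0),f(0,1),f(1,1))
replace slot 3: 2·(4+1) − 4 = 6 → (4,1,6)

4,1,6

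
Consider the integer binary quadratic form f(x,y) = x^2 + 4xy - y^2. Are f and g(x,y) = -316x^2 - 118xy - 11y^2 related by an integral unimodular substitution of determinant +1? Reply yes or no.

D₁ = 20, D₂ = 20
river cycle of f (length 2): (-1, 4, 1), (1, 4, -1)
river cycle of g (length 2): (-1, 4, 1), (1, 4, -1)
cycles coincide ⇒ equivalent

yes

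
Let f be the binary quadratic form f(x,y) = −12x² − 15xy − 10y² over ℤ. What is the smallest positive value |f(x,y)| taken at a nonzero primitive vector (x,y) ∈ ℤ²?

translate: b→-9 (≡15 mod 24), so (12,15,10)→(12,-9,7)
flip: (12,-9,7)→(7,9,12)
translate: b→-5 (≡9 mod 14), so (7,9,12)→(7,-5,10)
reduced (well bottom): (7,-5,10) with a≤c, −a<b≤a
well minimum |f| = |-7| = 7 (negative-definite)

7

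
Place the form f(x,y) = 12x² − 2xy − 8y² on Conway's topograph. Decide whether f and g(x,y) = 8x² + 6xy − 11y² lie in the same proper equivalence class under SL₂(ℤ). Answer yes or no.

D₁ = 388, D₂ = 388
river cycle of f (length 18): (-8, 18, 2), (2, 18, -8), (-8, 14, 6), (6, 10, -12), (-12, 14, 4), (4, 18, -4), (-4, 14, 12), (12, 10, -6), (-6, 14, 8), (8, 18, -2), … (8 more)
river cycle of g (length 22): (-11, 16, 3), (3, 14, -16), (-16, 18, 1), (1, 18, -16), (-16, 14, 3), (3, 16, -11), (-11, 6, 8), (8, 10, -9), (-9, 8, 9), (9, 10, -8), … (12 more)
cycles differ ⇒ inequivalent

no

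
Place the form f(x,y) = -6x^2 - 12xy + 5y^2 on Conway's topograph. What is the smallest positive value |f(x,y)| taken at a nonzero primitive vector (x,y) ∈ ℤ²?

descent: ρ → (5,12,-6)  [lands on river]
river: ρ → (-6,12,5)
river: ρ → (5,8,-10)
river: ρ → (-10,12,3)
river: ρ → (3,12,-10)
river: ρ → (-10,8,5)
closes: descent 1, river 6
min |a| on river = 3

3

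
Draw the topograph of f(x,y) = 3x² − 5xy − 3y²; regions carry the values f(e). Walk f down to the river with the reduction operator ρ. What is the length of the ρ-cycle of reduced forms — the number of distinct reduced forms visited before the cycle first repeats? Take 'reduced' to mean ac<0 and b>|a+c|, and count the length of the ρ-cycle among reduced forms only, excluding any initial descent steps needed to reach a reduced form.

D = 61, ⌊√D⌋ = 7
descent: ρ → (-3,5,3)  [lands on river]
river: ρ → (3,7,-1)
river: ρ → (-1,7,3)
river: ρ → (3,5,-3)
river: ρ → (-3,7,1)
river: ρ → (1,7,-3)
ρ-cycle length = 6 (tail of 1 descent step not counted)

6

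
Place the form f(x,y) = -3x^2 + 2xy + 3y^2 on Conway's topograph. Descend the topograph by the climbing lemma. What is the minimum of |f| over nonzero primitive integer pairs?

river: ρ → (3,4,-2)
river: ρ → (-2,4,3)
river: ρ → (3,2,-3)
river: ρ → (-3,4,2)
river: ρ → (2,4,-3)
river: ρ → (-3,2,3)
closes: descent 0, river 6
min |a| on river = 2

2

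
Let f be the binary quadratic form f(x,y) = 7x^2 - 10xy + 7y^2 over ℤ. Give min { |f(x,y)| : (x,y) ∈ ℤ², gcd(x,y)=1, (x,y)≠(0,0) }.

translate: b→4 (≡-10 mod 14), so (7,-10,7)→(7,4,4)
flip: (7,4,4)→(4,-4,7)
translate: b→4 (≡-4 mod 8), so (4,-4,7)→(4,4,7)
reduced (well bottom): (4,4,7) with a≤c, −a<b≤a
well minimum = a = 4

4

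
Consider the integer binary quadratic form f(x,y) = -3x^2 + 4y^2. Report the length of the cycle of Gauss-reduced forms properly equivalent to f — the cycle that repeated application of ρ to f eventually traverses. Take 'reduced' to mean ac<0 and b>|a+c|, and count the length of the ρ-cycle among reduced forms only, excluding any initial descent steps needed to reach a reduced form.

D = 48, ⌊√D⌋ = 6
descent: ρ → (4,0,-3)
descent: ρ → (-3,6,1)  [lands on river]
river: ρ → (1,6,-3)
ρ-cycle length = 2 (tail of 2 descent steps not counted)

2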